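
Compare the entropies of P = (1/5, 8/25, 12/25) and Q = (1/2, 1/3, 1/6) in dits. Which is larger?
P

Computing entropies in dits:
H(P) = 0.4512
H(Q) = 0.4392

Distribution P has higher entropy.

Intuition: The distribution closer to uniform (more spread out) has higher entropy.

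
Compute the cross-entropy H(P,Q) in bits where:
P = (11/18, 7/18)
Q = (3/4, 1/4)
1.0314 bits

Cross-entropy: H(P,Q) = -Σ p(x) log q(x)

Alternatively: H(P,Q) = H(P) + D_KL(P||Q)
H(P) = 0.9641 bits
D_KL(P||Q) = 0.0673 bits

H(P,Q) = 0.9641 + 0.0673 = 1.0314 bits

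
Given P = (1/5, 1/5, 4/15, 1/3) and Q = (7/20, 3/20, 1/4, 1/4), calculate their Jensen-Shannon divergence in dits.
0.0066 dits

Jensen-Shannon divergence is:
JSD(P||Q) = 0.5 × D_KL(P||M) + 0.5 × D_KL(Q||M)
where M = 0.5 × (P + Q) is the mixture distribution.

M = 0.5 × (1/5, 1/5, 4/15, 1/3) + 0.5 × (7/20, 3/20, 1/4, 1/4) = (11/40, 7/40, 0.258333, 7/24)

D_KL(P||M) = 0.0069 dits
D_KL(Q||M) = 0.0063 dits

JSD(P||Q) = 0.5 × 0.0069 + 0.5 × 0.0063 = 0.0066 dits

Unlike KL divergence, JSD is symmetric and bounded: 0 ≤ JSD ≤ log(2).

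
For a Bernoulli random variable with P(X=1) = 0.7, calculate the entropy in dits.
0.2653 dits

The binary entropy function is:
H(p) = -p log(p) - (1-p) log(1-p)

H(0.7) = -0.7 × log_10(0.7) - 0.3 × log_10(0.3)
H(0.7) = 0.2653 dits

Note: Binary entropy is maximized at p=0.5 (H=1 bit) and minimized at p=0 or p=1 (H=0).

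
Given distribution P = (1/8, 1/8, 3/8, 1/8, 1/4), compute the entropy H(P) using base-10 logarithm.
0.6489 dits

Shannon entropy is H(X) = -Σ p(x) log p(x).

For P = (1/8, 1/8, 3/8, 1/8, 1/4):
H = -1/8 × log_10(1/8) -1/8 × log_10(1/8) -3/8 × log_10(3/8) -1/8 × log_10(1/8) -1/4 × log_10(1/4)
H = 0.6489 dits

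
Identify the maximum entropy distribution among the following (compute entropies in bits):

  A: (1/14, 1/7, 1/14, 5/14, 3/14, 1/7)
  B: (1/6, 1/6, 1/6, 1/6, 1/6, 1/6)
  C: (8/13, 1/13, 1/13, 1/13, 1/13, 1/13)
B

For a discrete distribution over n outcomes, entropy is maximized by the uniform distribution.

Computing entropies:
H(A) = 2.3527 bits
H(B) = 2.5850 bits
H(C) = 1.8543 bits

The uniform distribution (where all probabilities equal 1/6) achieves the maximum entropy of log_2(6) = 2.5850 bits.

Distribution B has the highest entropy.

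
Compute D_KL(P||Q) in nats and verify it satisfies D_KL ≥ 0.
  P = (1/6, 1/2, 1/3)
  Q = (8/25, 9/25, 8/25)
0.0691 nats

KL divergence satisfies the Gibbs inequality: D_KL(P||Q) ≥ 0 for all distributions P, Q.

D_KL(P||Q) = Σ p(x) log(p(x)/q(x))
Term by term:
  x=0: 1/6 × log_e[(1/6)/(8/25)] = -0.1087
  x=1: 1/2 × log_e[(1/2)/(9/25)] = 0.1643
  x=2: 1/3 × log_e[(1/3)/(8/25)] = 0.0136
D_KL(P||Q) = 0.0691 nats

D_KL(P||Q) = 0.0691 ≥ 0 ✓

This non-negativity is a fundamental property: relative entropy cannot be negative because it measures how different Q is from P.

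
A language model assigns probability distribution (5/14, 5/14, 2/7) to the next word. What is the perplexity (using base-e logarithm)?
2.9843

Perplexity is e^H (or exp(H) for natural log).

First, H = -Σ p log p = 1.0934 nats
Perplexity = e^1.0934 = 2.9843

Interpretation: The model's uncertainty is equivalent to choosing uniformly among 3.0 options.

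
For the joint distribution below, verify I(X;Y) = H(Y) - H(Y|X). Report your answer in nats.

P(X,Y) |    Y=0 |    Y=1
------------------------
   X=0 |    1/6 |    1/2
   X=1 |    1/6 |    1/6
I(X;Y) = 0.0306 nats

Mutual information has multiple equivalent forms:
- I(X;Y) = H(X) - H(X|Y)
- I(X;Y) = H(Y) - H(Y|X)
- I(X;Y) = H(X) + H(Y) - H(X,Y)

Computing all quantities:
H(X) = 0.6365, H(Y) = 0.6365, H(X,Y) = 1.2425
H(X|Y) = 0.6059, H(Y|X) = 0.6059

Verification:
H(X) - H(X|Y) = 0.6365 - 0.6059 = 0.0306
H(Y) - H(Y|X) = 0.6365 - 0.6059 = 0.0306
H(X) + H(Y) - H(X,Y) = 0.6365 + 0.6365 - 1.2425 = 0.0306

All forms give I(X;Y) = 0.0306 nats. ✓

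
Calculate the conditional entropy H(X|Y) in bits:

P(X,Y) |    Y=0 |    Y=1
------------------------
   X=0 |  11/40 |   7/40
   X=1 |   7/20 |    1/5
0.9923 bits

Using the chain rule: H(X|Y) = H(X,Y) - H(Y)

First, compute H(X,Y) = 1.9467 bits

Marginal P(Y) = (5/8, 3/8)
H(Y) = 0.9544 bits

H(X|Y) = H(X,Y) - H(Y) = 1.9467 - 0.9544 = 0.9923 bits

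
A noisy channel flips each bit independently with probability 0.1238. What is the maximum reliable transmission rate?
0.4598 bits

For a binary symmetric channel (BSC) with error probability p:
Capacity C = 1 - H(p) bits per symbol

where H(p) = -p log₂(p) - (1-p) log₂(1-p) is the binary entropy function.

H(0.1238) = 0.5402 bits
C = 1 - 0.5402 = 0.4598 bits per symbol

This means we can reliably transmit up to 0.4598 bits of information per channel use.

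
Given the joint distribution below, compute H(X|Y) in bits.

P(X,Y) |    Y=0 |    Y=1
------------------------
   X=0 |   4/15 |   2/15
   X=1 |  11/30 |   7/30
0.9686 bits

Using the chain rule: H(X|Y) = H(X,Y) - H(Y)

First, compute H(X,Y) = 1.9167 bits

Marginal P(Y) = (19/30, 11/30)
H(Y) = 0.9481 bits

H(X|Y) = H(X,Y) - H(Y) = 1.9167 - 0.9481 = 0.9686 bits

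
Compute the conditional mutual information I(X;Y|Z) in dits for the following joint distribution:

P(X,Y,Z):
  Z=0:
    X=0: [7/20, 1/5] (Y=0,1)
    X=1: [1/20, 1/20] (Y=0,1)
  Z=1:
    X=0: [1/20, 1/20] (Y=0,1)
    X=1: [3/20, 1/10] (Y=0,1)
0.0020 dits

Conditional mutual information: I(X;Y|Z) = H(X|Z) + H(Y|Z) - H(X,Y|Z)

H(Z) = 0.2812
H(X,Z) = 0.4933 → H(X|Z) = 0.2121
H(Y,Z) = 0.5731 → H(Y|Z) = 0.2919
H(X,Y,Z) = 0.7832 → H(X,Y|Z) = 0.5020

I(X;Y|Z) = 0.2121 + 0.2919 - 0.5020 = 0.0020 dits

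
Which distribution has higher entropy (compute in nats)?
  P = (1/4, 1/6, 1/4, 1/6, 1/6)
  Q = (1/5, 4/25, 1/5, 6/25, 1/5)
Q

Computing entropies in nats:
H(P) = 1.5890
H(Q) = 1.6014

Distribution Q has higher entropy.

Intuition: The distribution closer to uniform (more spread out) has higher entropy.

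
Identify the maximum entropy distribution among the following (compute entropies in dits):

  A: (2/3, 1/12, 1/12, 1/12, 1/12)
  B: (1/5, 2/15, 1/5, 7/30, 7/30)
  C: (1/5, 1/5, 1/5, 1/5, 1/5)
C

For a discrete distribution over n outcomes, entropy is maximized by the uniform distribution.

Computing entropies:
H(A) = 0.4771 dits
H(B) = 0.6912 dits
H(C) = 0.6990 dits

The uniform distribution (where all probabilities equal 1/5) achieves the maximum entropy of log_10(5) = 0.6990 dits.

Distribution C has the highest entropy.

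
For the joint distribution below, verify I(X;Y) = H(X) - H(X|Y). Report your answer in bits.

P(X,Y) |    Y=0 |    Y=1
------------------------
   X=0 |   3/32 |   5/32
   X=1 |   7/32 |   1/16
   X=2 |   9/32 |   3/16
I(X;Y) = 0.0658 bits

Mutual information has multiple equivalent forms:
- I(X;Y) = H(X) - H(X|Y)
- I(X;Y) = H(Y) - H(Y|X)
- I(X;Y) = H(X) + H(Y) - H(X,Y)

Computing all quantities:
H(X) = 1.5271, H(Y) = 0.9745, H(X,Y) = 2.4358
H(X|Y) = 1.4613, H(Y|X) = 0.9087

Verification:
H(X) - H(X|Y) = 1.5271 - 1.4613 = 0.0658
H(Y) - H(Y|X) = 0.9745 - 0.9087 = 0.0658
H(X) + H(Y) - H(X,Y) = 1.5271 + 0.9745 - 2.4358 = 0.0658

All forms give I(X;Y) = 0.0658 bits. ✓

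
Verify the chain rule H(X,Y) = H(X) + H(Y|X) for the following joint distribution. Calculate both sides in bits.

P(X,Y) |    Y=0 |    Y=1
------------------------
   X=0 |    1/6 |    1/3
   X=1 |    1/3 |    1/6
H(X,Y) = 1.9183, H(X) = 1.0000, H(Y|X) = 0.9183 (all in bits)

Chain rule: H(X,Y) = H(X) + H(Y|X)

Left side — joint entropy directly:
H(X,Y) = -Σ p(x,y) log p(x,y) = 1.9183 bits

Right side — compute H(Y|X) from the conditional distributions:
P(X) = (1/2, 1/2), so H(X) = 1.0000 bits
H(Y|X) = Σ_x P(X=x) · H(Y|X=x):
  P(Y|X=0) = (1/3, 2/3), H(Y|X=0) = 0.9183, weight P(X=0) = 1/2
  P(Y|X=1) = (2/3, 1/3), H(Y|X=1) = 0.9183, weight P(X=1) = 1/2
H(Y|X) = 0.9183 bits

H(X) + H(Y|X) = 1.0000 + 0.9183 = 1.9183 bits

Both sides equal 1.9183 bits. ✓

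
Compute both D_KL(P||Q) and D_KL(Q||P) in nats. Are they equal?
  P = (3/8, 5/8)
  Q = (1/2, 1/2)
D_KL(P||Q) = 0.0316, D_KL(Q||P) = 0.0323

KL divergence is not symmetric: D_KL(P||Q) ≠ D_KL(Q||P) in general.

D_KL(P||Q) = 0.0316 nats
D_KL(Q||P) = 0.0323 nats

No, they are not equal!

This asymmetry is why KL divergence is not a true distance metric.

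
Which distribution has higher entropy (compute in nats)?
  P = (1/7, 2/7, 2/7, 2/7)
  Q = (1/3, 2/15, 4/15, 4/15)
P

Computing entropies in nats:
H(P) = 1.3518
H(Q) = 1.3398

Distribution P has higher entropy.

Intuition: The distribution closer to uniform (more spread out) has higher entropy.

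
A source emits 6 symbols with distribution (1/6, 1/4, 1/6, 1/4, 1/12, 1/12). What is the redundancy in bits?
0.1258 bits

Redundancy measures how far a source is from maximum entropy:
R = H_max - H(X)

Maximum entropy for 6 symbols: H_max = log_2(6) = 2.5850 bits
Actual entropy: H(X) = 2.4591 bits
Redundancy: R = 2.5850 - 2.4591 = 0.1258 bits

This redundancy represents potential for compression: the source could be compressed by 0.1258 bits per symbol.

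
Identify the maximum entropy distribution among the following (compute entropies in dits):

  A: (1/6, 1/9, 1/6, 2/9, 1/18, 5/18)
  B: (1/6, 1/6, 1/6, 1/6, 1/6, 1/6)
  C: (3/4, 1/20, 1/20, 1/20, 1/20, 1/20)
B

For a discrete distribution over n outcomes, entropy is maximized by the uniform distribution.

Computing entropies:
H(A) = 0.7348 dits
H(B) = 0.7782 dits
H(C) = 0.4190 dits

The uniform distribution (where all probabilities equal 1/6) achieves the maximum entropy of log_10(6) = 0.7782 dits.

Distribution B has the highest entropy.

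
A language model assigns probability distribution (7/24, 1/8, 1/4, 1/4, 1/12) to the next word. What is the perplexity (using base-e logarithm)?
4.5701

Perplexity is e^H (or exp(H) for natural log).

First, H = -Σ p log p = 1.5195 nats
Perplexity = e^1.5195 = 4.5701

Interpretation: The model's uncertainty is equivalent to choosing uniformly among 4.6 options.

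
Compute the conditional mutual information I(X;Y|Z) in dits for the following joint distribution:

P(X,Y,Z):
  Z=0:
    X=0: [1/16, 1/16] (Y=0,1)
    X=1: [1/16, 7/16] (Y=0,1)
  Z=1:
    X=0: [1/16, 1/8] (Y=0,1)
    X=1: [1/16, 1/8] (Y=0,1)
0.0164 dits

Conditional mutual information: I(X;Y|Z) = H(X|Z) + H(Y|Z) - H(X,Y|Z)

H(Z) = 0.2873
H(X,Z) = 0.5360 → H(X|Z) = 0.2487
H(Y,Z) = 0.5268 → H(Y|Z) = 0.2395
H(X,Y,Z) = 0.7591 → H(X,Y|Z) = 0.4718

I(X;Y|Z) = 0.2487 + 0.2395 - 0.4718 = 0.0164 dits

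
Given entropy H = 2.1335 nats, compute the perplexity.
8.4444

Perplexity is e^H (or exp(H) for natural log).

H = 2.1335 nats
Perplexity = e^2.1335 = 8.4444

Interpretation: The model's uncertainty is equivalent to choosing uniformly among 8.4 options.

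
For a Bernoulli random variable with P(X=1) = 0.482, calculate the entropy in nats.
0.6925 nats

The binary entropy function is:
H(p) = -p log(p) - (1-p) log(1-p)

H(0.482) = -0.482 × log_e(0.482) - 0.518 × log_e(0.518)
H(0.482) = 0.6925 nats

Note: Binary entropy is maximized at p=0.5 (H=1 bit) and minimized at p=0 or p=1 (H=0).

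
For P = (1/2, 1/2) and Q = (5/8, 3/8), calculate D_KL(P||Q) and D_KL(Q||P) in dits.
D_KL(P||Q) = 0.0140, D_KL(Q||P) = 0.0137

KL divergence is not symmetric: D_KL(P||Q) ≠ D_KL(Q||P) in general.

D_KL(P||Q) = 0.0140 dits
D_KL(Q||P) = 0.0137 dits

No, they are not equal!

This asymmetry is why KL divergence is not a true distance metric.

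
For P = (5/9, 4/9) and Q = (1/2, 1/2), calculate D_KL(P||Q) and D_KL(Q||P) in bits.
D_KL(P||Q) = 0.0089, D_KL(Q||P) = 0.0090

KL divergence is not symmetric: D_KL(P||Q) ≠ D_KL(Q||P) in general.

D_KL(P||Q) = 0.0089 bits
D_KL(Q||P) = 0.0090 bits

No, they are not equal!

This asymmetry is why KL divergence is not a true distance metric.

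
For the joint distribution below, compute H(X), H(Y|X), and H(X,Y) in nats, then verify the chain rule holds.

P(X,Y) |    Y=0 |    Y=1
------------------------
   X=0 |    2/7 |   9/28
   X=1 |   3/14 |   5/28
H(X,Y) = 1.3605, H(X) = 0.6700, H(Y|X) = 0.6905 (all in nats)

Chain rule: H(X,Y) = H(X) + H(Y|X)

Left side — joint entropy directly:
H(X,Y) = -Σ p(x,y) log p(x,y) = 1.3605 nats

Right side — compute H(Y|X) from the conditional distributions:
P(X) = (17/28, 11/28), so H(X) = 0.6700 nats
H(Y|X) = Σ_x P(X=x) · H(Y|X=x):
  P(Y|X=0) = (8/17, 9/17), H(Y|X=0) = 0.6914, weight P(X=0) = 17/28
  P(Y|X=1) = (6/11, 5/11), H(Y|X=1) = 0.6890, weight P(X=1) = 11/28
H(Y|X) = 0.6905 nats

H(X) + H(Y|X) = 0.6700 + 0.6905 = 1.3605 nats

Both sides equal 1.3605 nats. ✓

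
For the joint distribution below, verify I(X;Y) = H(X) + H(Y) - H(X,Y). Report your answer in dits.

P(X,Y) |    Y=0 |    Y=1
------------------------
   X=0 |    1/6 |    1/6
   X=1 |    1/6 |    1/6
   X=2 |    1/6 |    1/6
I(X;Y) = 0.0000 dits

Mutual information has multiple equivalent forms:
- I(X;Y) = H(X) - H(X|Y)
- I(X;Y) = H(Y) - H(Y|X)
- I(X;Y) = H(X) + H(Y) - H(X,Y)

Computing all quantities:
H(X) = 0.4771, H(Y) = 0.3010, H(X,Y) = 0.7782
H(X|Y) = 0.4771, H(Y|X) = 0.3010

Verification:
H(X) - H(X|Y) = 0.4771 - 0.4771 = 0.0000
H(Y) - H(Y|X) = 0.3010 - 0.3010 = 0.0000
H(X) + H(Y) - H(X,Y) = 0.4771 + 0.3010 - 0.7782 = 0.0000

All forms give I(X;Y) = 0.0000 dits. ✓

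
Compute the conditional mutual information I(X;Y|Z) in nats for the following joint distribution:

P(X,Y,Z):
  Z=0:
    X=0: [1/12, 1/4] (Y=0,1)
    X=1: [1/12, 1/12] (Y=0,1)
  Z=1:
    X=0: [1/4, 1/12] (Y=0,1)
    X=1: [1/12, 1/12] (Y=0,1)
0.0306 nats

Conditional mutual information: I(X;Y|Z) = H(X|Z) + H(Y|Z) - H(X,Y|Z)

H(Z) = 0.6931
H(X,Z) = 1.3297 → H(X|Z) = 0.6365
H(Y,Z) = 1.3297 → H(Y|Z) = 0.6365
H(X,Y,Z) = 1.9356 → H(X,Y|Z) = 1.2425

I(X;Y|Z) = 0.6365 + 0.6365 - 1.2425 = 0.0306 nats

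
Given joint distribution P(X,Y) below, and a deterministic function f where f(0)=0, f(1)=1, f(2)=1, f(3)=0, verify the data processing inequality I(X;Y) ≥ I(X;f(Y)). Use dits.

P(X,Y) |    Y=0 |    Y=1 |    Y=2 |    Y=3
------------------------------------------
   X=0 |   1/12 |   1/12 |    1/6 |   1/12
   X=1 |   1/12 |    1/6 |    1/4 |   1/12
I(X;Y) = 0.0037, I(X;f(Y)) = 0.0031, inequality holds: 0.0037 ≥ 0.0031

Data Processing Inequality: For any Markov chain X → Y → Z, we have I(X;Y) ≥ I(X;Z).

Here Z = f(Y) is a deterministic function of Y, forming X → Y → Z.

Original I(X;Y) = 0.0037 dits

After applying f:
P(X,Z) where Z=f(Y):
- P(X,Z=0) = P(X,Y=0) + P(X,Y=3)
- P(X,Z=1) = P(X,Y=1) + P(X,Y=2)

I(X;Z) = I(X;f(Y)) = 0.0031 dits

Verification: 0.0037 ≥ 0.0031 ✓

Information cannot be created by processing; the function f can only lose information about X.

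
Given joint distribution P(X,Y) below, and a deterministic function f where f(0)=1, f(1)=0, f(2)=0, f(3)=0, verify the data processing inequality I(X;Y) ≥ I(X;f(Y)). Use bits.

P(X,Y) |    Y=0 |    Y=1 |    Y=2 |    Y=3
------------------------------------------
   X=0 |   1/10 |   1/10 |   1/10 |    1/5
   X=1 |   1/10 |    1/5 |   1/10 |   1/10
I(X;Y) = 0.0490, I(X;f(Y)) = 0.0000, inequality holds: 0.0490 ≥ 0.0000

Data Processing Inequality: For any Markov chain X → Y → Z, we have I(X;Y) ≥ I(X;Z).

Here Z = f(Y) is a deterministic function of Y, forming X → Y → Z.

Original I(X;Y) = 0.0490 bits

After applying f:
P(X,Z) where Z=f(Y):
- P(X,Z=0) = P(X,Y=1) + P(X,Y=2) + P(X,Y=3)
- P(X,Z=1) = P(X,Y=0)

I(X;Z) = I(X;f(Y)) = 0.0000 bits

Verification: 0.0490 ≥ 0.0000 ✓

Information cannot be created by processing; the function f can only lose information about X.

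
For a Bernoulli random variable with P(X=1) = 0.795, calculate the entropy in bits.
0.7318 bits

The binary entropy function is:
H(p) = -p log(p) - (1-p) log(1-p)

H(0.795) = -0.795 × log_2(0.795) - 0.205 × log_2(0.205)
H(0.795) = 0.7318 bits

Note: Binary entropy is maximized at p=0.5 (H=1 bit) and minimized at p=0 or p=1 (H=0).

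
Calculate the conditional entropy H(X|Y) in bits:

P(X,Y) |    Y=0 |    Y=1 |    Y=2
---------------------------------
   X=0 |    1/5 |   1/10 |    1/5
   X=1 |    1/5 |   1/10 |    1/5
1.0000 bits

Using the chain rule: H(X|Y) = H(X,Y) - H(Y)

First, compute H(X,Y) = 2.5219 bits

Marginal P(Y) = (2/5, 1/5, 2/5)
H(Y) = 1.5219 bits

H(X|Y) = H(X,Y) - H(Y) = 2.5219 - 1.5219 = 1.0000 bits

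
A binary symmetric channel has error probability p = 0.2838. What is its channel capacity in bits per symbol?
0.1394 bits

For a binary symmetric channel (BSC) with error probability p:
Capacity C = 1 - H(p) bits per symbol

where H(p) = -p log₂(p) - (1-p) log₂(1-p) is the binary entropy function.

H(0.2838) = 0.8606 bits
C = 1 - 0.8606 = 0.1394 bits per symbol

This means we can reliably transmit up to 0.1394 bits of information per channel use.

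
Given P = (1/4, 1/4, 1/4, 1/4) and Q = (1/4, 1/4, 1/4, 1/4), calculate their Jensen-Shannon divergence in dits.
0.0000 dits

Jensen-Shannon divergence is:
JSD(P||Q) = 0.5 × D_KL(P||M) + 0.5 × D_KL(Q||M)
where M = 0.5 × (P + Q) is the mixture distribution.

M = 0.5 × (1/4, 1/4, 1/4, 1/4) + 0.5 × (1/4, 1/4, 1/4, 1/4) = (1/4, 1/4, 1/4, 1/4)

D_KL(P||M) = 0.0000 dits
D_KL(Q||M) = 0.0000 dits

JSD(P||Q) = 0.5 × 0.0000 + 0.5 × 0.0000 = 0.0000 dits

Unlike KL divergence, JSD is symmetric and bounded: 0 ≤ JSD ≤ log(2).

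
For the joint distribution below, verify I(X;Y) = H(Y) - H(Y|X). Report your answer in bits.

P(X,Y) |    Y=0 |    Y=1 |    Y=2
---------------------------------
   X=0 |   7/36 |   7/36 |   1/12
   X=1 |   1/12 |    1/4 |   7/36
I(X;Y) = 0.0687 bits

Mutual information has multiple equivalent forms:
- I(X;Y) = H(X) - H(X|Y)
- I(X;Y) = H(Y) - H(Y|X)
- I(X;Y) = H(X) + H(Y) - H(X,Y)

Computing all quantities:
H(X) = 0.9978, H(Y) = 1.5466, H(X,Y) = 2.4757
H(X|Y) = 0.9290, H(Y|X) = 1.4779

Verification:
H(X) - H(X|Y) = 0.9978 - 0.9290 = 0.0687
H(Y) - H(Y|X) = 1.5466 - 1.4779 = 0.0687
H(X) + H(Y) - H(X,Y) = 0.9978 + 1.5466 - 2.4757 = 0.0687

All forms give I(X;Y) = 0.0687 bits. ✓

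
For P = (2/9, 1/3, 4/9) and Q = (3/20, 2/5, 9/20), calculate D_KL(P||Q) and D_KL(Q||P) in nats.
D_KL(P||Q) = 0.0210, D_KL(Q||P) = 0.0196

KL divergence is not symmetric: D_KL(P||Q) ≠ D_KL(Q||P) in general.

D_KL(P||Q) = 0.0210 nats
D_KL(Q||P) = 0.0196 nats

No, they are not equal!

This asymmetry is why KL divergence is not a true distance metric.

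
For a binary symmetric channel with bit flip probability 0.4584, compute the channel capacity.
0.0050 bits

For a binary symmetric channel (BSC) with error probability p:
Capacity C = 1 - H(p) bits per symbol

where H(p) = -p log₂(p) - (1-p) log₂(1-p) is the binary entropy function.

H(0.4584) = 0.9950 bits
C = 1 - 0.9950 = 0.0050 bits per symbol

This means we can reliably transmit up to 0.0050 bits of information per channel use.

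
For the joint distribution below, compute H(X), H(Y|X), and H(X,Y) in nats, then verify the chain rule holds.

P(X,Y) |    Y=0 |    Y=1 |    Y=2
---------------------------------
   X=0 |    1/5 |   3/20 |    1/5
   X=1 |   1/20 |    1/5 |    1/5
H(X,Y) = 1.7219, H(X) = 0.6881, H(Y|X) = 1.0338 (all in nats)

Chain rule: H(X,Y) = H(X) + H(Y|X)

Left side — joint entropy directly:
H(X,Y) = -Σ p(x,y) log p(x,y) = 1.7219 nats

Right side — compute H(Y|X) from the conditional distributions:
P(X) = (11/20, 9/20), so H(X) = 0.6881 nats
H(Y|X) = Σ_x P(X=x) · H(Y|X=x):
  P(Y|X=0) = (4/11, 3/11, 4/11), H(Y|X=0) = 1.0901, weight P(X=0) = 11/20
  P(Y|X=1) = (1/9, 4/9, 4/9), H(Y|X=1) = 0.9650, weight P(X=1) = 9/20
H(Y|X) = 1.0338 nats

H(X) + H(Y|X) = 0.6881 + 1.0338 = 1.7219 nats

Both sides equal 1.7219 nats. ✓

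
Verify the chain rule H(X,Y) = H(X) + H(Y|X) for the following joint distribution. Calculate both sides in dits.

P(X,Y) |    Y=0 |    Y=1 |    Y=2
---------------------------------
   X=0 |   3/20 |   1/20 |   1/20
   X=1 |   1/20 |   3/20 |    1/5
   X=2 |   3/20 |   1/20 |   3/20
H(X,Y) = 0.8943, H(X) = 0.4693, H(Y|X) = 0.4251 (all in dits)

Chain rule: H(X,Y) = H(X) + H(Y|X)

Left side — joint entropy directly:
H(X,Y) = -Σ p(x,y) log p(x,y) = 0.8943 dits

Right side — compute H(Y|X) from the conditional distributions:
P(X) = (1/4, 2/5, 7/20), so H(X) = 0.4693 dits
H(Y|X) = Σ_x P(X=x) · H(Y|X=x):
  P(Y|X=0) = (3/5, 1/5, 1/5), H(Y|X=0) = 0.4127, weight P(X=0) = 1/4
  P(Y|X=1) = (1/8, 3/8, 1/2), H(Y|X=1) = 0.4231, weight P(X=1) = 2/5
  P(Y|X=2) = (3/7, 1/7, 3/7), H(Y|X=2) = 0.4361, weight P(X=2) = 7/20
H(Y|X) = 0.4251 dits

H(X) + H(Y|X) = 0.4693 + 0.4251 = 0.8943 dits

Both sides equal 0.8943 dits. ✓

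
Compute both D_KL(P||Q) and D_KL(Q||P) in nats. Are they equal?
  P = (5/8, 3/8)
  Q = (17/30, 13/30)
D_KL(P||Q) = 0.0070, D_KL(Q||P) = 0.0071

KL divergence is not symmetric: D_KL(P||Q) ≠ D_KL(Q||P) in general.

D_KL(P||Q) = 0.0070 nats
D_KL(Q||P) = 0.0071 nats

No, they are not equal!

This asymmetry is why KL divergence is not a true distance metric.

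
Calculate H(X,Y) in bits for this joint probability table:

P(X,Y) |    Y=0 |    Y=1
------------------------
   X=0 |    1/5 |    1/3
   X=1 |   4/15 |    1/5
1.9656 bits

Joint entropy is H(X,Y) = -Σ_{x,y} p(x,y) log p(x,y).

Summing over all non-zero entries:
H(X,Y) = -[1/5·log_2(1/5) + 1/3·log_2(1/3) + 4/15·log_2(4/15) + 1/5·log_2(1/5)]
H(X,Y) = 1.9656 bits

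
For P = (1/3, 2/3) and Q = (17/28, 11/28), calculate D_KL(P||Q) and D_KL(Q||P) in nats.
D_KL(P||Q) = 0.1527, D_KL(Q||P) = 0.1563

KL divergence is not symmetric: D_KL(P||Q) ≠ D_KL(Q||P) in general.

D_KL(P||Q) = 0.1527 nats
D_KL(Q||P) = 0.1563 nats

No, they are not equal!

This asymmetry is why KL divergence is not a true distance metric.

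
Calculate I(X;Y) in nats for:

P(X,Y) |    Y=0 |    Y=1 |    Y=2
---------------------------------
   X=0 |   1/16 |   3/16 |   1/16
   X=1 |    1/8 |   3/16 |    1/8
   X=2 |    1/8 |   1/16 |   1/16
0.0428 nats

Mutual information: I(X;Y) = H(X) + H(Y) - H(X,Y)

Marginals:
P(X) = (5/16, 7/16, 1/4), H(X) = 1.0717 nats
P(Y) = (5/16, 7/16, 1/4), H(Y) = 1.0717 nats

Joint entropy: H(X,Y) = 2.1007 nats

I(X;Y) = 1.0717 + 1.0717 - 2.1007 = 0.0428 nats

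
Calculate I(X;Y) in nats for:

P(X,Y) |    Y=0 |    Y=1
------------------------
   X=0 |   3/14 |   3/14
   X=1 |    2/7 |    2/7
0.0000 nats

Mutual information: I(X;Y) = H(X) + H(Y) - H(X,Y)

Marginals:
P(X) = (3/7, 4/7), H(X) = 0.6829 nats
P(Y) = (1/2, 1/2), H(Y) = 0.6931 nats

Joint entropy: H(X,Y) = 1.3761 nats

I(X;Y) = 0.6829 + 0.6931 - 1.3761 = 0.0000 nats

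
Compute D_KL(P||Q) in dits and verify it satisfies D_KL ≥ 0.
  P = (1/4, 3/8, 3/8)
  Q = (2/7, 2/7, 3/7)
0.0080 dits

KL divergence satisfies the Gibbs inequality: D_KL(P||Q) ≥ 0 for all distributions P, Q.

D_KL(P||Q) = Σ p(x) log(p(x)/q(x))
Term by term:
  x=0: 1/4 × log_10[(1/4)/(2/7)] = -0.0145
  x=1: 3/8 × log_10[(3/8)/(2/7)] = 0.0443
  x=2: 3/8 × log_10[(3/8)/(3/7)] = -0.0217
D_KL(P||Q) = 0.0080 dits

D_KL(P||Q) = 0.0080 ≥ 0 ✓

This non-negativity is a fundamental property: relative entropy cannot be negative because it measures how different Q is from P.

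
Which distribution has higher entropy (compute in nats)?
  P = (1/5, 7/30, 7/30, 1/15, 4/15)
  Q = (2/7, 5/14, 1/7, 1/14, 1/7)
P

Computing entropies in nats:
H(P) = 1.5340
H(Q) = 1.4701

Distribution P has higher entropy.

Intuition: The distribution closer to uniform (more spread out) has higher entropy.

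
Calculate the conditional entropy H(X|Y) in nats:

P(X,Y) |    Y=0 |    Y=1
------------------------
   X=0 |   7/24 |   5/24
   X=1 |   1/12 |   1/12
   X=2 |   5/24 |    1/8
1.0079 nats

Using the chain rule: H(X|Y) = H(X,Y) - H(Y)

First, compute H(X,Y) = 1.6870 nats

Marginal P(Y) = (7/12, 5/12)
H(Y) = 0.6792 nats

H(X|Y) = H(X,Y) - H(Y) = 1.6870 - 0.6792 = 1.0079 nats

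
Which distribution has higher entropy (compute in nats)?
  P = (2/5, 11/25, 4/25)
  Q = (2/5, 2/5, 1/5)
Q

Computing entropies in nats:
H(P) = 1.0210
H(Q) = 1.0549

Distribution Q has higher entropy.

Intuition: The distribution closer to uniform (more spread out) has higher entropy.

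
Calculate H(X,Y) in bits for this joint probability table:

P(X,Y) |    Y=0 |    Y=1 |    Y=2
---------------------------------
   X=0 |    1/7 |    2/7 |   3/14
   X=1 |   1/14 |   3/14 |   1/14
2.4138 bits

Joint entropy is H(X,Y) = -Σ_{x,y} p(x,y) log p(x,y).

Summing over all non-zero entries:
H(X,Y) = -[1/7·log_2(1/7) + 2/7·log_2(2/7) + 3/14·log_2(3/14) + 1/14·log_2(1/14) + 3/14·log_2(3/14) + 1/14·log_2(1/14)]
H(X,Y) = 2.4138 bits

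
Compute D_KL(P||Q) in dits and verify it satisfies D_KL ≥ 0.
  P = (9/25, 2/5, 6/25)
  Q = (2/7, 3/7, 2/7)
0.0060 dits

KL divergence satisfies the Gibbs inequality: D_KL(P||Q) ≥ 0 for all distributions P, Q.

D_KL(P||Q) = Σ p(x) log(p(x)/q(x))
Term by term:
  x=0: 9/25 × log_10[(9/25)/(2/7)] = 0.0361
  x=1: 2/5 × log_10[(2/5)/(3/7)] = -0.0120
  x=2: 6/25 × log_10[(6/25)/(2/7)] = -0.0182
D_KL(P||Q) = 0.0060 dits

D_KL(P||Q) = 0.0060 ≥ 0 ✓

This non-negativity is a fundamental property: relative entropy cannot be negative because it measures how different Q is from P.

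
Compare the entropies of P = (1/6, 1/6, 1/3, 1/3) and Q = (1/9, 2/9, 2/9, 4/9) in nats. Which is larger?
P

Computing entropies in nats:
H(P) = 1.3297
H(Q) = 1.2730

Distribution P has higher entropy.

Intuition: The distribution closer to uniform (more spread out) has higher entropy.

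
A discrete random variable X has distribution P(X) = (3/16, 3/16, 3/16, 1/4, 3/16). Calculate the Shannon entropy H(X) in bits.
2.3113 bits

Shannon entropy is H(X) = -Σ p(x) log p(x).

For P = (3/16, 3/16, 3/16, 1/4, 3/16):
H = -3/16 × log_2(3/16) -3/16 × log_2(3/16) -3/16 × log_2(3/16) -1/4 × log_2(1/4) -3/16 × log_2(3/16)
H = 2.3113 bits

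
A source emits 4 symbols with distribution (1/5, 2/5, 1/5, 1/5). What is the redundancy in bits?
0.0781 bits

Redundancy measures how far a source is from maximum entropy:
R = H_max - H(X)

Maximum entropy for 4 symbols: H_max = log_2(4) = 2.0000 bits
Actual entropy: H(X) = 1.9219 bits
Redundancy: R = 2.0000 - 1.9219 = 0.0781 bits

This redundancy represents potential for compression: the source could be compressed by 0.0781 bits per symbol.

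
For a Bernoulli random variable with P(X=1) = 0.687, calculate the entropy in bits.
0.8966 bits

The binary entropy function is:
H(p) = -p log(p) - (1-p) log(1-p)

H(0.687) = -0.687 × log_2(0.687) - 0.313 × log_2(0.313)
H(0.687) = 0.8966 bits

Note: Binary entropy is maximized at p=0.5 (H=1 bit) and minimized at p=0 or p=1 (H=0).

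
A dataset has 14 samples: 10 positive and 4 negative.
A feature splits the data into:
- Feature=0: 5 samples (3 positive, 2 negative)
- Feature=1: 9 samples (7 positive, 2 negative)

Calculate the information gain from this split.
0.0251 bits

Information Gain = H(Y) - H(Y|Feature)

Before split:
P(positive) = 10/14 = 0.7143
H(Y) = 0.8631 bits

After split:
Feature=0: H = 0.9710 bits (weight = 5/14)
Feature=1: H = 0.7642 bits (weight = 9/14)
H(Y|Feature) = (5/14)×0.9710 + (9/14)×0.7642 = 0.8380 bits

Information Gain = 0.8631 - 0.8380 = 0.0251 bits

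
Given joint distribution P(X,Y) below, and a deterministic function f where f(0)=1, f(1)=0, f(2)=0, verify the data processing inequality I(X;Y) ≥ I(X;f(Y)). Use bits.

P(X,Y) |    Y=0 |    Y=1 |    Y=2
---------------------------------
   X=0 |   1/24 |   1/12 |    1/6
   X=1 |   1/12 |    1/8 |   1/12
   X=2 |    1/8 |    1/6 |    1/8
I(X;Y) = 0.0505, I(X;f(Y)) = 0.0198, inequality holds: 0.0505 ≥ 0.0198

Data Processing Inequality: For any Markov chain X → Y → Z, we have I(X;Y) ≥ I(X;Z).

Here Z = f(Y) is a deterministic function of Y, forming X → Y → Z.

Original I(X;Y) = 0.0505 bits

After applying f:
P(X,Z) where Z=f(Y):
- P(X,Z=0) = P(X,Y=1) + P(X,Y=2)
- P(X,Z=1) = P(X,Y=0)

I(X;Z) = I(X;f(Y)) = 0.0198 bits

Verification: 0.0505 ≥ 0.0198 ✓

Information cannot be created by processing; the function f can only lose information about X.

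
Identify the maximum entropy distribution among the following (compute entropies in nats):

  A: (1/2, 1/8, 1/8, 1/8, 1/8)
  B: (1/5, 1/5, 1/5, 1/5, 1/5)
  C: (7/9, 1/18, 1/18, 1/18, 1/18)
B

For a discrete distribution over n outcomes, entropy is maximized by the uniform distribution.

Computing entropies:
H(A) = 1.3863 nats
H(B) = 1.6094 nats
H(C) = 0.8378 nats

The uniform distribution (where all probabilities equal 1/5) achieves the maximum entropy of log_e(5) = 1.6094 nats.

Distribution B has the highest entropy.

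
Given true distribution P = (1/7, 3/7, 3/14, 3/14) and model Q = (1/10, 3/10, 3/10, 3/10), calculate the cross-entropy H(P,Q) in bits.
1.9634 bits

Cross-entropy: H(P,Q) = -Σ p(x) log q(x)

Alternatively: H(P,Q) = H(P) + D_KL(P||Q)
H(P) = 1.8774 bits
D_KL(P||Q) = 0.0860 bits

H(P,Q) = 1.8774 + 0.0860 = 1.9634 bits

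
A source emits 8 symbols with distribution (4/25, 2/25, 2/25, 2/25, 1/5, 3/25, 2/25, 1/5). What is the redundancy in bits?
0.1151 bits

Redundancy measures how far a source is from maximum entropy:
R = H_max - H(X)

Maximum entropy for 8 symbols: H_max = log_2(8) = 3.0000 bits
Actual entropy: H(X) = 2.8849 bits
Redundancy: R = 3.0000 - 2.8849 = 0.1151 bits

This redundancy represents potential for compression: the source could be compressed by 0.1151 bits per symbol.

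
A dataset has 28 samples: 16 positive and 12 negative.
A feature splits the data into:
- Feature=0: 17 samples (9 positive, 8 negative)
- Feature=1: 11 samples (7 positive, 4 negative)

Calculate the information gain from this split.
0.0081 bits

Information Gain = H(Y) - H(Y|Feature)

Before split:
P(positive) = 16/28 = 0.5714
H(Y) = 0.9852 bits

After split:
Feature=0: H = 0.9975 bits (weight = 17/28)
Feature=1: H = 0.9457 bits (weight = 11/28)
H(Y|Feature) = (17/28)×0.9975 + (11/28)×0.9457 = 0.9771 bits

Information Gain = 0.9852 - 0.9771 = 0.0081 bits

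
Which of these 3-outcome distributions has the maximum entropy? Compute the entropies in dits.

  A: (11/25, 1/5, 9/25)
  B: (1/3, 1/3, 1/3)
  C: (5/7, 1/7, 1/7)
B

For a discrete distribution over n outcomes, entropy is maximized by the uniform distribution.

Computing entropies:
H(A) = 0.4564 dits
H(B) = 0.4771 dits
H(C) = 0.3458 dits

The uniform distribution (where all probabilities equal 1/3) achieves the maximum entropy of log_10(3) = 0.4771 dits.

Distribution B has the highest entropy.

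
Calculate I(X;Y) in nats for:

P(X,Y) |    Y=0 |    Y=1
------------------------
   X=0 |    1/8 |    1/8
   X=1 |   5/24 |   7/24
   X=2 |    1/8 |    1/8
0.0035 nats

Mutual information: I(X;Y) = H(X) + H(Y) - H(X,Y)

Marginals:
P(X) = (1/4, 1/2, 1/4), H(X) = 1.0397 nats
P(Y) = (11/24, 13/24), H(Y) = 0.6897 nats

Joint entropy: H(X,Y) = 1.7259 nats

I(X;Y) = 1.0397 + 0.6897 - 1.7259 = 0.0035 nats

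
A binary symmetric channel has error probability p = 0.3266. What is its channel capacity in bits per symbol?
0.0886 bits

For a binary symmetric channel (BSC) with error probability p:
Capacity C = 1 - H(p) bits per symbol

where H(p) = -p log₂(p) - (1-p) log₂(1-p) is the binary entropy function.

H(0.3266) = 0.9114 bits
C = 1 - 0.9114 = 0.0886 bits per symbol

This means we can reliably transmit up to 0.0886 bits of information per channel use.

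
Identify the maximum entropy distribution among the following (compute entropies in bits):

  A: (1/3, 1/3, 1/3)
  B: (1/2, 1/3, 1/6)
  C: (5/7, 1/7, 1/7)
A

For a discrete distribution over n outcomes, entropy is maximized by the uniform distribution.

Computing entropies:
H(A) = 1.5850 bits
H(B) = 1.4591 bits
H(C) = 1.1488 bits

The uniform distribution (where all probabilities equal 1/3) achieves the maximum entropy of log_2(3) = 1.5850 bits.

Distribution A has the highest entropy.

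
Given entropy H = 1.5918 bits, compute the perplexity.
3.0143

Perplexity is 2^H (or exp(H) for natural log).

H = 1.5918 bits
Perplexity = 2^1.5918 = 3.0143

Interpretation: The model's uncertainty is equivalent to choosing uniformly among 3.0 options.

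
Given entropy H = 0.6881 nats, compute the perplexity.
1.9899

Perplexity is e^H (or exp(H) for natural log).

H = 0.6881 nats
Perplexity = e^0.6881 = 1.9899

Interpretation: The model's uncertainty is equivalent to choosing uniformly among 2.0 options.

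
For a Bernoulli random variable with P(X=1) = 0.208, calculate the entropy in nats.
0.5113 nats

The binary entropy function is:
H(p) = -p log(p) - (1-p) log(1-p)

H(0.208) = -0.208 × log_e(0.208) - 0.792 × log_e(0.792)
H(0.208) = 0.5113 nats

Note: Binary entropy is maximized at p=0.5 (H=1 bit) and minimized at p=0 or p=1 (H=0).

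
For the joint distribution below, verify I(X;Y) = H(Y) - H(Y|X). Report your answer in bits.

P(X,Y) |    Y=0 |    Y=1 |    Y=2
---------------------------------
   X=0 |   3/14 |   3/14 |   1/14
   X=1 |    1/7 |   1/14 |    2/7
I(X;Y) = 0.1636 bits

Mutual information has multiple equivalent forms:
- I(X;Y) = H(X) - H(X|Y)
- I(X;Y) = H(Y) - H(Y|X)
- I(X;Y) = H(X) + H(Y) - H(X,Y)

Computing all quantities:
H(X) = 1.0000, H(Y) = 1.5774, H(X,Y) = 2.4138
H(X|Y) = 0.8364, H(Y|X) = 1.4138

Verification:
H(X) - H(X|Y) = 1.0000 - 0.8364 = 0.1636
H(Y) - H(Y|X) = 1.5774 - 1.4138 = 0.1636
H(X) + H(Y) - H(X,Y) = 1.0000 + 1.5774 - 2.4138 = 0.1636

All forms give I(X;Y) = 0.1636 bits. ✓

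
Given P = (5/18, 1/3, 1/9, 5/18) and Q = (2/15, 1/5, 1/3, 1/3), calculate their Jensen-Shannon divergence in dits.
0.0225 dits

Jensen-Shannon divergence is:
JSD(P||Q) = 0.5 × D_KL(P||M) + 0.5 × D_KL(Q||M)
where M = 0.5 × (P + Q) is the mixture distribution.

M = 0.5 × (5/18, 1/3, 1/9, 5/18) + 0.5 × (2/15, 1/5, 1/3, 1/3) = (0.205556, 4/15, 2/9, 11/36)

D_KL(P||M) = 0.0237 dits
D_KL(Q||M) = 0.0212 dits

JSD(P||Q) = 0.5 × 0.0237 + 0.5 × 0.0212 = 0.0225 dits

Unlike KL divergence, JSD is symmetric and bounded: 0 ≤ JSD ≤ log(2).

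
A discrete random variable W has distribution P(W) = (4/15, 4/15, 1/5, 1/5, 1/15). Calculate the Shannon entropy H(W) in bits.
2.2062 bits

Shannon entropy is H(X) = -Σ p(x) log p(x).

For P = (4/15, 4/15, 1/5, 1/5, 1/15):
H = -4/15 × log_2(4/15) -4/15 × log_2(4/15) -1/5 × log_2(1/5) -1/5 × log_2(1/5) -1/15 × log_2(1/15)
H = 2.2062 bits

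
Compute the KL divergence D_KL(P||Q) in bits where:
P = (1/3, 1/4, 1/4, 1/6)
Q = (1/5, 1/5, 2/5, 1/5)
0.1128 bits

KL divergence: D_KL(P||Q) = Σ p(x) log(p(x)/q(x))

Computing term by term:
  x=0: 1/3 × log_2[(1/3)/(1/5)] = 1/3 × 0.7370 = 0.2457
  x=1: 1/4 × log_2[(1/4)/(1/5)] = 1/4 × 0.3219 = 0.0805
  x=2: 1/4 × log_2[(1/4)/(2/5)] = 1/4 × -0.6781 = -0.1695
  x=3: 1/6 × log_2[(1/6)/(1/5)] = 1/6 × -0.2630 = -0.0438

D_KL(P||Q) = 0.1128 bits

Note: KL divergence is always non-negative and equals 0 iff P = Q.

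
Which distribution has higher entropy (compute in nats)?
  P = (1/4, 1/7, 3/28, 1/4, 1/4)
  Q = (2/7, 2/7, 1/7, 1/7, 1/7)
P

Computing entropies in nats:
H(P) = 1.5570
H(Q) = 1.5498

Distribution P has higher entropy.

Intuition: The distribution closer to uniform (more spread out) has higher entropy.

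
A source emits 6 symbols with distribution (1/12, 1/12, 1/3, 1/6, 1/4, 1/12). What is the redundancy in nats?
0.1591 nats

Redundancy measures how far a source is from maximum entropy:
R = H_max - H(X)

Maximum entropy for 6 symbols: H_max = log_e(6) = 1.7918 nats
Actual entropy: H(X) = 1.6326 nats
Redundancy: R = 1.7918 - 1.6326 = 0.1591 nats

This redundancy represents potential for compression: the source could be compressed by 0.1591 nats per symbol.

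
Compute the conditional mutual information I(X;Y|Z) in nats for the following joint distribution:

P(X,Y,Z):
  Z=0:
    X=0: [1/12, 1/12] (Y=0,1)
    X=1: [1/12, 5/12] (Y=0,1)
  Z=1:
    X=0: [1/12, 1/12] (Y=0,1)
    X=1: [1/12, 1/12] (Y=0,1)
0.0341 nats

Conditional mutual information: I(X;Y|Z) = H(X|Z) + H(Y|Z) - H(X,Y|Z)

H(Z) = 0.6365
H(X,Z) = 1.2425 → H(X|Z) = 0.6059
H(Y,Z) = 1.2425 → H(Y|Z) = 0.6059
H(X,Y,Z) = 1.8143 → H(X,Y|Z) = 1.1778

I(X;Y|Z) = 0.6059 + 0.6059 - 1.1778 = 0.0341 nats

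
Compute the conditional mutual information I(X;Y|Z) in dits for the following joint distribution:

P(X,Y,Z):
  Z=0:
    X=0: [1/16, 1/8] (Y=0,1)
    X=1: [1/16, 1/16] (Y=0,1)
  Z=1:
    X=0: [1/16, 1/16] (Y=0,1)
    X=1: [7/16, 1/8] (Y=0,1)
0.0098 dits

Conditional mutual information: I(X;Y|Z) = H(X|Z) + H(Y|Z) - H(X,Y|Z)

H(Z) = 0.2697
H(X,Z) = 0.5026 → H(X|Z) = 0.2329
H(Y,Z) = 0.5360 → H(Y|Z) = 0.2663
H(X,Y,Z) = 0.7591 → H(X,Y|Z) = 0.4894

I(X;Y|Z) = 0.2329 + 0.2663 - 0.4894 = 0.0098 dits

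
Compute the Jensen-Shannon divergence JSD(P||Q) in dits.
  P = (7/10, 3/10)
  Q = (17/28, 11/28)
0.0021 dits

Jensen-Shannon divergence is:
JSD(P||Q) = 0.5 × D_KL(P||M) + 0.5 × D_KL(Q||M)
where M = 0.5 × (P + Q) is the mixture distribution.

M = 0.5 × (7/10, 3/10) + 0.5 × (17/28, 11/28) = (0.653571, 0.346429)

D_KL(P||M) = 0.0021 dits
D_KL(Q||M) = 0.0020 dits

JSD(P||Q) = 0.5 × 0.0021 + 0.5 × 0.0020 = 0.0021 dits

Unlike KL divergence, JSD is symmetric and bounded: 0 ≤ JSD ≤ log(2).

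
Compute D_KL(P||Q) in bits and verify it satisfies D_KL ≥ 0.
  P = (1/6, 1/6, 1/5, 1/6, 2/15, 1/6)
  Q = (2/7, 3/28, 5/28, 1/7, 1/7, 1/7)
0.0702 bits

KL divergence satisfies the Gibbs inequality: D_KL(P||Q) ≥ 0 for all distributions P, Q.

D_KL(P||Q) = Σ p(x) log(p(x)/q(x))
Term by term:
  x=0: 1/6 × log_2[(1/6)/(2/7)] = -0.1296
  x=1: 1/6 × log_2[(1/6)/(3/28)] = 0.1062
  x=2: 1/5 × log_2[(1/5)/(5/28)] = 0.0327
  x=3: 1/6 × log_2[(1/6)/(1/7)] = 0.0371
  x=4: 2/15 × log_2[(2/15)/(1/7)] = -0.0133
  x=5: 1/6 × log_2[(1/6)/(1/7)] = 0.0371
D_KL(P||Q) = 0.0702 bits

D_KL(P||Q) = 0.0702 ≥ 0 ✓

This non-negativity is a fundamental property: relative entropy cannot be negative because it measures how different Q is from P.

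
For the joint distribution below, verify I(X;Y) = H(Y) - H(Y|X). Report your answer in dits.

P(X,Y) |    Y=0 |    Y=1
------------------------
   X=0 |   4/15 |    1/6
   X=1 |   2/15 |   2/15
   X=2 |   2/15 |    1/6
I(X;Y) = 0.0049 dits

Mutual information has multiple equivalent forms:
- I(X;Y) = H(X) - H(X|Y)
- I(X;Y) = H(Y) - H(Y|X)
- I(X;Y) = H(X) + H(Y) - H(X,Y)

Computing all quantities:
H(X) = 0.4673, H(Y) = 0.3001, H(X,Y) = 0.7625
H(X|Y) = 0.4624, H(Y|X) = 0.2952

Verification:
H(X) - H(X|Y) = 0.4673 - 0.4624 = 0.0049
H(Y) - H(Y|X) = 0.3001 - 0.2952 = 0.0049
H(X) + H(Y) - H(X,Y) = 0.4673 + 0.3001 - 0.7625 = 0.0049

All forms give I(X;Y) = 0.0049 dits. ✓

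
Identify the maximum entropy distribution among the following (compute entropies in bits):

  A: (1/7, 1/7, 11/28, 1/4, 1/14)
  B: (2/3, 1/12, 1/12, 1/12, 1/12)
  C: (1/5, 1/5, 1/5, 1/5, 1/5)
C

For a discrete distribution over n outcomes, entropy is maximized by the uniform distribution.

Computing entropies:
H(A) = 2.1036 bits
H(B) = 1.5850 bits
H(C) = 2.3219 bits

The uniform distribution (where all probabilities equal 1/5) achieves the maximum entropy of log_2(5) = 2.3219 bits.

Distribution C has the highest entropy.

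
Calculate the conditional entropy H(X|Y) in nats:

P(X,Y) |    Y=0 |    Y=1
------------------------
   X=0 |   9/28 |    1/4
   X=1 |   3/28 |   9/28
0.6326 nats

Using the chain rule: H(X|Y) = H(X,Y) - H(Y)

First, compute H(X,Y) = 1.3155 nats

Marginal P(Y) = (3/7, 4/7)
H(Y) = 0.6829 nats

H(X|Y) = H(X,Y) - H(Y) = 1.3155 - 0.6829 = 0.6326 nats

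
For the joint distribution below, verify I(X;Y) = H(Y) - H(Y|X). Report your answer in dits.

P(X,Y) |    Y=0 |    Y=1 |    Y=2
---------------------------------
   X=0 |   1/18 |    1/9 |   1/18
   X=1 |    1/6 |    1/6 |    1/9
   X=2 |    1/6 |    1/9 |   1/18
I(X;Y) = 0.0085 dits

Mutual information has multiple equivalent forms:
- I(X;Y) = H(X) - H(X|Y)
- I(X;Y) = H(Y) - H(Y|X)
- I(X;Y) = H(X) + H(Y) - H(X,Y)

Computing all quantities:
H(X) = 0.4607, H(Y) = 0.4642, H(X,Y) = 0.9164
H(X|Y) = 0.4522, H(Y|X) = 0.4556

Verification:
H(X) - H(X|Y) = 0.4607 - 0.4522 = 0.0085
H(Y) - H(Y|X) = 0.4642 - 0.4556 = 0.0085
H(X) + H(Y) - H(X,Y) = 0.4607 + 0.4642 - 0.9164 = 0.0085

All forms give I(X;Y) = 0.0085 dits. ✓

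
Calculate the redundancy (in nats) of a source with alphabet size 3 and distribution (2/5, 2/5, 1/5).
0.0437 nats

Redundancy measures how far a source is from maximum entropy:
R = H_max - H(X)

Maximum entropy for 3 symbols: H_max = log_e(3) = 1.0986 nats
Actual entropy: H(X) = 1.0549 nats
Redundancy: R = 1.0986 - 1.0549 = 0.0437 nats

This redundancy represents potential for compression: the source could be compressed by 0.0437 nats per symbol.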